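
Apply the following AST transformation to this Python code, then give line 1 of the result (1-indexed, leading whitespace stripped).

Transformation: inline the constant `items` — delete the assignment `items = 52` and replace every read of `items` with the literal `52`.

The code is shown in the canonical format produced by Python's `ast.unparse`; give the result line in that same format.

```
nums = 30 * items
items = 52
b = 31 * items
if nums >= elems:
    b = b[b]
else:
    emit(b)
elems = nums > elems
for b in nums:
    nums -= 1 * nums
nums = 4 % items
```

nums = 30 * 52

Transformed code:
nums = 30 * 52
b = 31 * 52
if nums >= elems:
    b = b[b]
else:
    emit(b)
elems = nums > elems
for b in nums:
    nums -= 1 * nums
nums = 4 % 52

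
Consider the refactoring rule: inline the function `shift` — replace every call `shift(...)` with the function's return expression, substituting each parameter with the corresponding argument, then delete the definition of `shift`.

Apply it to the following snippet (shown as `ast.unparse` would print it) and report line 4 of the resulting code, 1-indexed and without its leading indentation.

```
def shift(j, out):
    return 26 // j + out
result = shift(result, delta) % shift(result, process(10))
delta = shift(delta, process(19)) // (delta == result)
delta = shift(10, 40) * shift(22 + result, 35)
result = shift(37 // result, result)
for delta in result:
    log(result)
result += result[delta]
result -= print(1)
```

result = 26 // (37 // result) + result

Transformed code:
result = (26 // result + delta) % (26 // result + process(10))
delta = (26 // delta + process(19)) // (delta == result)
delta = (26 // 10 + 40) * (26 // (22 + result) + 35)
result = 26 // (37 // result) + result
for delta in result:
    log(result)
result += result[delta]
result -= print(1)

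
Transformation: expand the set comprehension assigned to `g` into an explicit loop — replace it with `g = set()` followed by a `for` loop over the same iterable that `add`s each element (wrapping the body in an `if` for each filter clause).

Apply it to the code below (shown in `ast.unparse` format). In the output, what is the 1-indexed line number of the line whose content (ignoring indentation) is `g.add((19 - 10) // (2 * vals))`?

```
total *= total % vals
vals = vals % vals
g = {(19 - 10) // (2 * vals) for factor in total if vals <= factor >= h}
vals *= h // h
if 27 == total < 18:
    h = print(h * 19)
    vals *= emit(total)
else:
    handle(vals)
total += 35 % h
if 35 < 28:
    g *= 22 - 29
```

6

Transformed code:
total *= total % vals
vals = vals % vals
g = set()
for factor in total:
    if vals <= factor >= h:
        g.add((19 - 10) // (2 * vals))
vals *= h // h
if 27 == total < 18:
    h = print(h * 19)
    vals *= emit(total)
else:
    handle(vals)
total += 35 % h
if 35 < 28:
    g *= 22 - 29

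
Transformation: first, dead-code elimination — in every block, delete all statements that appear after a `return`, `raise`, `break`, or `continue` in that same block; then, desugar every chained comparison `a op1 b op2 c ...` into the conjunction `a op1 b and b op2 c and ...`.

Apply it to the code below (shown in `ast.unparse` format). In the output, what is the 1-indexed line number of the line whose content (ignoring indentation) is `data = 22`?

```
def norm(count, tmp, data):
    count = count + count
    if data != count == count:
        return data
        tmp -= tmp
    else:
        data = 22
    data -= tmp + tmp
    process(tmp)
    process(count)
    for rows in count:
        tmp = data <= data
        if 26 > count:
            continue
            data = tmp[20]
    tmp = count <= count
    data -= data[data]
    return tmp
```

Transformed code:
def norm(count, tmp, data):
    count = count + count
    if data != count and count == count:
        return data
    else:
        data = 22
    data -= tmp + tmp
    process(tmp)
    process(count)
    for rows in count:
        tmp = data <= data
        if 26 > count:
            continue
    tmp = count <= count
    data -= data[data]
    return tmp

6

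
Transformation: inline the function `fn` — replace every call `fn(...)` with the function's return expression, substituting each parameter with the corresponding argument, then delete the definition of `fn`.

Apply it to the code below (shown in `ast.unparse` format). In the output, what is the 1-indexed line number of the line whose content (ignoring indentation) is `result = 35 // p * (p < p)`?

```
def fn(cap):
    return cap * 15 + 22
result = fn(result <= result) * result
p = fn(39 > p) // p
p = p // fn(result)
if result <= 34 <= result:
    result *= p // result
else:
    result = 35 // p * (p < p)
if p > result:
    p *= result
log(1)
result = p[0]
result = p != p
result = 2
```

Transformed code:
result = ((result <= result) * 15 + 22) * result
p = ((39 > p) * 15 + 22) // p
p = p // (result * 15 + 22)
if result <= 34 <= result:
    result *= p // result
else:
    result = 35 // p * (p < p)
if p > result:
    p *= result
log(1)
result = p[0]
result = p != p
result = 2

7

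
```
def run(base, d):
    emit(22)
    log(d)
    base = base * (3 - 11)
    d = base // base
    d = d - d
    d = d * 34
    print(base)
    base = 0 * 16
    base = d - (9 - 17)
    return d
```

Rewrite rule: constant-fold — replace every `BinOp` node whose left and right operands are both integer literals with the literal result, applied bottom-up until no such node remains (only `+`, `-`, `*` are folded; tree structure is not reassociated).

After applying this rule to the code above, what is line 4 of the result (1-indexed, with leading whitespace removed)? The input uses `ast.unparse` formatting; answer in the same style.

base = base * -8

Transformed code:
def run(base, d):
    emit(22)
    log(d)
    base = base * -8
    d = base // base
    d = d - d
    d = d * 34
    print(base)
    base = 0
    base = d - -8
    return d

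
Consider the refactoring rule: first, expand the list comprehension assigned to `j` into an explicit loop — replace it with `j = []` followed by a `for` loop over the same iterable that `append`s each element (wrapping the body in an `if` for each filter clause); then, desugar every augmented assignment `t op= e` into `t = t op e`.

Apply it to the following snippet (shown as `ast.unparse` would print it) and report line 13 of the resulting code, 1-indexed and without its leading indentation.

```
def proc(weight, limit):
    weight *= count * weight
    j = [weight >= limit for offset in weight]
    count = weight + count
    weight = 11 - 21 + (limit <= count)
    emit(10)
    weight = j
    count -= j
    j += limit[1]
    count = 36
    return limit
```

return limit

Transformed code:
def proc(weight, limit):
    weight = weight * (count * weight)
    j = []
    for offset in weight:
        j.append(weight >= limit)
    count = weight + count
    weight = 11 - 21 + (limit <= count)
    emit(10)
    weight = j
    count = count - j
    j = j + limit[1]
    count = 36
    return limit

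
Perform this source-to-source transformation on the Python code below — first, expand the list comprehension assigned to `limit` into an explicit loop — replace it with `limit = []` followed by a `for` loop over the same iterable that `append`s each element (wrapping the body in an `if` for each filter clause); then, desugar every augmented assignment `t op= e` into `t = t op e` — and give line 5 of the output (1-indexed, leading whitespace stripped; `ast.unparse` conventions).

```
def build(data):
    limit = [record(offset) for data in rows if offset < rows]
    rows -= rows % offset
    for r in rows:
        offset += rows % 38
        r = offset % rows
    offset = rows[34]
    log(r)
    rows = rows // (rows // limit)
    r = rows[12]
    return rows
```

Transformed code:
def build(data):
    limit = []
    for data in rows:
        if offset < rows:
            limit.append(record(offset))
    rows = rows - rows % offset
    for r in rows:
        offset = offset + rows % 38
        r = offset % rows
    offset = rows[34]
    log(r)
    rows = rows // (rows // limit)
    r = rows[12]
    return rows

limit.append(record(offset))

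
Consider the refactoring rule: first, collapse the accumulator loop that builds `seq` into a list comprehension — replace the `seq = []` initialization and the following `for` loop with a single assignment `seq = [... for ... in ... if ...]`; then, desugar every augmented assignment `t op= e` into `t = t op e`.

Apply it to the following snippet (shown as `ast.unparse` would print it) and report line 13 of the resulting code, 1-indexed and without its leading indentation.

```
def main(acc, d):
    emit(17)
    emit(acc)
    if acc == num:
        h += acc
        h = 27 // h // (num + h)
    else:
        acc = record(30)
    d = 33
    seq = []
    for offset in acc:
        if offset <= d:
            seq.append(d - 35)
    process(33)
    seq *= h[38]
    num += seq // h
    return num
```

Transformed code:
def main(acc, d):
    emit(17)
    emit(acc)
    if acc == num:
        h = h + acc
        h = 27 // h // (num + h)
    else:
        acc = record(30)
    d = 33
    seq = [d - 35 for offset in acc if offset <= d]
    process(33)
    seq = seq * h[38]
    num = num + seq // h
    return num

num = num + seq // h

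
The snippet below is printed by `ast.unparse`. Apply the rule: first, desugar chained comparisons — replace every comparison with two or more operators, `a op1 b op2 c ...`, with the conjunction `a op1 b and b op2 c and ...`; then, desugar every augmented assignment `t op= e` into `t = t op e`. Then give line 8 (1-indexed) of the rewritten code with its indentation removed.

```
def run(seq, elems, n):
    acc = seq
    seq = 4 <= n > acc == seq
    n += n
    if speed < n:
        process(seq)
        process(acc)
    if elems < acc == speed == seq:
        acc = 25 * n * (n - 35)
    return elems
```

Transformed code:
def run(seq, elems, n):
    acc = seq
    seq = 4 <= n and n > acc and (acc == seq)
    n = n + n
    if speed < n:
        process(seq)
        process(acc)
    if elems < acc and acc == speed and (speed == seq):
        acc = 25 * n * (n - 35)
    return elems

if elems < acc and acc == speed and (speed == seq):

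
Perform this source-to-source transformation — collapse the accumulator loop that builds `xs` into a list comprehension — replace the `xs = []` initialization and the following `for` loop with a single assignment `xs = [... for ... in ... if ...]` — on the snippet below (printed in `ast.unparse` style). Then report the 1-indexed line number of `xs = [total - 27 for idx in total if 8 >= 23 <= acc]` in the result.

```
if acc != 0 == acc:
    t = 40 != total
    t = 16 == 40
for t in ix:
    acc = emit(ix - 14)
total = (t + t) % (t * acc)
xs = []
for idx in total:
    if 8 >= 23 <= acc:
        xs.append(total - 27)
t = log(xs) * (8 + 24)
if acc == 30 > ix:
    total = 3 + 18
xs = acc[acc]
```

7

Transformed code:
if acc != 0 == acc:
    t = 40 != total
    t = 16 == 40
for t in ix:
    acc = emit(ix - 14)
total = (t + t) % (t * acc)
xs = [total - 27 for idx in total if 8 >= 23 <= acc]
t = log(xs) * (8 + 24)
if acc == 30 > ix:
    total = 3 + 18
xs = acc[acc]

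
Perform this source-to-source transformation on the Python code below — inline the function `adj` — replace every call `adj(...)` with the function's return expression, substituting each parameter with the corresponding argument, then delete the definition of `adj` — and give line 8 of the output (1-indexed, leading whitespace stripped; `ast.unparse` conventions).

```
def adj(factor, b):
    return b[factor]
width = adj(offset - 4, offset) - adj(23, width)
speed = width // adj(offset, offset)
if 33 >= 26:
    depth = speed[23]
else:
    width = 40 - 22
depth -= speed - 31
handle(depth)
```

handle(depth)

Transformed code:
width = offset[offset - 4] - width[23]
speed = width // offset[offset]
if 33 >= 26:
    depth = speed[23]
else:
    width = 40 - 22
depth -= speed - 31
handle(depth)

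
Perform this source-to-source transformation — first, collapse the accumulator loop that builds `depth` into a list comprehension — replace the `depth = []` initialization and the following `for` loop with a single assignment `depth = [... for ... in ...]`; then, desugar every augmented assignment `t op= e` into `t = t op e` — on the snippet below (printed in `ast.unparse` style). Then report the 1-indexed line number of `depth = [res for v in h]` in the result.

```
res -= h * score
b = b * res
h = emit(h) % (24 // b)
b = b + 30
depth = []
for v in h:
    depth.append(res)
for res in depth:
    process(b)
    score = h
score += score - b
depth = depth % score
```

Transformed code:
res = res - h * score
b = b * res
h = emit(h) % (24 // b)
b = b + 30
depth = [res for v in h]
for res in depth:
    process(b)
    score = h
score = score + (score - b)
depth = depth % score

5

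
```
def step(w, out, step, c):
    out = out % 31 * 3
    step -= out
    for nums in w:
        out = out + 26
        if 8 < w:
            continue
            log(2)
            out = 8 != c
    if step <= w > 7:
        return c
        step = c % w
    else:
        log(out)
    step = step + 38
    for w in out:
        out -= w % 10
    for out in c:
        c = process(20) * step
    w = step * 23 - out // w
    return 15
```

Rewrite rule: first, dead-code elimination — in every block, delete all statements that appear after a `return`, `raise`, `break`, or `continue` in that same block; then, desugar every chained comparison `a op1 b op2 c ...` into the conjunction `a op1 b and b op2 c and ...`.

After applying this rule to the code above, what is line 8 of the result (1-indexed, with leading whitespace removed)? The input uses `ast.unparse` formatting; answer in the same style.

Transformed code:
def step(w, out, step, c):
    out = out % 31 * 3
    step -= out
    for nums in w:
        out = out + 26
        if 8 < w:
            continue
    if step <= w and w > 7:
        return c
    else:
        log(out)
    step = step + 38
    for w in out:
        out -= w % 10
    for out in c:
        c = process(20) * step
    w = step * 23 - out // w
    return 15

if step <= w and w > 7:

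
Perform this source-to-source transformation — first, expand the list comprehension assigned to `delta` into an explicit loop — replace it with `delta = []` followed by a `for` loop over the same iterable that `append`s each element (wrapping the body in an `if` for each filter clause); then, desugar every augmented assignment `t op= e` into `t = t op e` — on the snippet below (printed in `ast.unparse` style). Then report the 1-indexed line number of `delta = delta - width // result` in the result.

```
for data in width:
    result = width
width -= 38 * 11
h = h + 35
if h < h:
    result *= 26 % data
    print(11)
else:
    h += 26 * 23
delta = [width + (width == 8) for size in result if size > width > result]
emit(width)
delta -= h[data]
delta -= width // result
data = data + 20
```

16

Transformed code:
for data in width:
    result = width
width = width - 38 * 11
h = h + 35
if h < h:
    result = result * (26 % data)
    print(11)
else:
    h = h + 26 * 23
delta = []
for size in result:
    if size > width > result:
        delta.append(width + (width == 8))
emit(width)
delta = delta - h[data]
delta = delta - width // result
data = data + 20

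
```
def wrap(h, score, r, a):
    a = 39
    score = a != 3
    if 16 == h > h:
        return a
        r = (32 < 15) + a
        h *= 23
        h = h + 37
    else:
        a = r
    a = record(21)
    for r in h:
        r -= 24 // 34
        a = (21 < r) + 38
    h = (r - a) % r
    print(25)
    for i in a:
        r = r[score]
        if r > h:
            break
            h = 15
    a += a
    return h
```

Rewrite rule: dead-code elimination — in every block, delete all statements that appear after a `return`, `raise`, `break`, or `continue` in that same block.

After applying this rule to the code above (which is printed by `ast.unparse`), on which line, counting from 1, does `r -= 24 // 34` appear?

Transformed code:
def wrap(h, score, r, a):
    a = 39
    score = a != 3
    if 16 == h > h:
        return a
    else:
        a = r
    a = record(21)
    for r in h:
        r -= 24 // 34
        a = (21 < r) + 38
    h = (r - a) % r
    print(25)
    for i in a:
        r = r[score]
        if r > h:
            break
    a += a
    return h

10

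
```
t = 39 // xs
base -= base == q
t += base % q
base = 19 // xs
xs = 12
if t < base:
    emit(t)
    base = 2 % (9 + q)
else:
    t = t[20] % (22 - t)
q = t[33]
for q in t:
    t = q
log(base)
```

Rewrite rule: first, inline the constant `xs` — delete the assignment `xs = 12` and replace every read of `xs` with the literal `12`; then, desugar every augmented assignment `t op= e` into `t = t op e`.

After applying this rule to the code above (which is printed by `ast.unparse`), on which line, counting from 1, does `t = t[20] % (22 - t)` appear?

9

Transformed code:
t = 39 // 12
base = base - (base == q)
t = t + base % q
base = 19 // 12
if t < base:
    emit(t)
    base = 2 % (9 + q)
else:
    t = t[20] % (22 - t)
q = t[33]
for q in t:
    t = q
log(base)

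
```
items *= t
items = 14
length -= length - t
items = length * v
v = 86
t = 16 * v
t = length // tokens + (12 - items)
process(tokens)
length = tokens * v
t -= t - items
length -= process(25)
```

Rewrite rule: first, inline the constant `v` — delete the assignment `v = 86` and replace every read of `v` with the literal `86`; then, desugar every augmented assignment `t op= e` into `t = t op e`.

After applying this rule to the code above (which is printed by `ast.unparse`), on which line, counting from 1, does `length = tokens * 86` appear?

8

Transformed code:
items = items * t
items = 14
length = length - (length - t)
items = length * 86
t = 16 * 86
t = length // tokens + (12 - items)
process(tokens)
length = tokens * 86
t = t - (t - items)
length = length - process(25)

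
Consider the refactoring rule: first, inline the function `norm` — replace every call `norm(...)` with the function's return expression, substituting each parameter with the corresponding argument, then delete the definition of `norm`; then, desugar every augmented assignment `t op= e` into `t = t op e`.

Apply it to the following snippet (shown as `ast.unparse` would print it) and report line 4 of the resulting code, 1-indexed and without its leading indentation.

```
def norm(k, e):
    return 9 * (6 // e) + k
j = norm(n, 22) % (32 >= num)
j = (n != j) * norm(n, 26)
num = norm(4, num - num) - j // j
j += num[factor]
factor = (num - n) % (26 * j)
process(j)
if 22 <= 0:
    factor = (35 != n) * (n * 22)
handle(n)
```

Transformed code:
j = (9 * (6 // 22) + n) % (32 >= num)
j = (n != j) * (9 * (6 // 26) + n)
num = 9 * (6 // (num - num)) + 4 - j // j
j = j + num[factor]
factor = (num - n) % (26 * j)
process(j)
if 22 <= 0:
    factor = (35 != n) * (n * 22)
handle(n)

j = j + num[factor]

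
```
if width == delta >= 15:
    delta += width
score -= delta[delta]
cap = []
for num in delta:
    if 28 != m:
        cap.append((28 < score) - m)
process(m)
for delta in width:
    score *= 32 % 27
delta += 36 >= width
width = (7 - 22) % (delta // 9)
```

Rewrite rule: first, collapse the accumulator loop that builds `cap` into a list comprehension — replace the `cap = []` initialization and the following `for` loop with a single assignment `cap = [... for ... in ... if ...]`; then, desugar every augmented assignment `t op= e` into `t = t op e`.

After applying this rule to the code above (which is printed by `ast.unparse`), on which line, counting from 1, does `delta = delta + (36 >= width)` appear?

Transformed code:
if width == delta >= 15:
    delta = delta + width
score = score - delta[delta]
cap = [(28 < score) - m for num in delta if 28 != m]
process(m)
for delta in width:
    score = score * (32 % 27)
delta = delta + (36 >= width)
width = (7 - 22) % (delta // 9)

8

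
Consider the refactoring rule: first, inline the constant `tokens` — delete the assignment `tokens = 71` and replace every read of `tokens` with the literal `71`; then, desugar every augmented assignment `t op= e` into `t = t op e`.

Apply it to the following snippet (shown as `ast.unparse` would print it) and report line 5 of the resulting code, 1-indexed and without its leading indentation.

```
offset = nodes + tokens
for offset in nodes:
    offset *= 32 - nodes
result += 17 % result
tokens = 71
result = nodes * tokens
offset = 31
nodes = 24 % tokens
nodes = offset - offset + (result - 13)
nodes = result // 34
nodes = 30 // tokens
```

Transformed code:
offset = nodes + 71
for offset in nodes:
    offset = offset * (32 - nodes)
result = result + 17 % result
result = nodes * 71
offset = 31
nodes = 24 % 71
nodes = offset - offset + (result - 13)
nodes = result // 34
nodes = 30 // 71

result = nodes * 71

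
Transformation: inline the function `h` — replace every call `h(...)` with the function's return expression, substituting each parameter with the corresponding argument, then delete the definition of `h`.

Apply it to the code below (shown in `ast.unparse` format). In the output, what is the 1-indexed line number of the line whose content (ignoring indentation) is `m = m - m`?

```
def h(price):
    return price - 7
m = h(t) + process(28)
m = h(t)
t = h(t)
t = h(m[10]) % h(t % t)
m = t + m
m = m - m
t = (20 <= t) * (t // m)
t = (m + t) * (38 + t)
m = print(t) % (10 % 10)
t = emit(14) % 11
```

Transformed code:
m = t - 7 + process(28)
m = t - 7
t = t - 7
t = (m[10] - 7) % (t % t - 7)
m = t + m
m = m - m
t = (20 <= t) * (t // m)
t = (m + t) * (38 + t)
m = print(t) % (10 % 10)
t = emit(14) % 11

6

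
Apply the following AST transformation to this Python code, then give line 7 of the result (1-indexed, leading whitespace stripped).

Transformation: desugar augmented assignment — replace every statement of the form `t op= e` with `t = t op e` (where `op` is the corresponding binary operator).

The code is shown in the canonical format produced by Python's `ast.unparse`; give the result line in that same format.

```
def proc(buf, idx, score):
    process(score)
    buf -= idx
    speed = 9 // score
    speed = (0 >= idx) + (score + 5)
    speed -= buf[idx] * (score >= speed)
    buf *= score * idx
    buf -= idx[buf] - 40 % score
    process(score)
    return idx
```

buf = buf * (score * idx)

Transformed code:
def proc(buf, idx, score):
    process(score)
    buf = buf - idx
    speed = 9 // score
    speed = (0 >= idx) + (score + 5)
    speed = speed - buf[idx] * (score >= speed)
    buf = buf * (score * idx)
    buf = buf - (idx[buf] - 40 % score)
    process(score)
    return idx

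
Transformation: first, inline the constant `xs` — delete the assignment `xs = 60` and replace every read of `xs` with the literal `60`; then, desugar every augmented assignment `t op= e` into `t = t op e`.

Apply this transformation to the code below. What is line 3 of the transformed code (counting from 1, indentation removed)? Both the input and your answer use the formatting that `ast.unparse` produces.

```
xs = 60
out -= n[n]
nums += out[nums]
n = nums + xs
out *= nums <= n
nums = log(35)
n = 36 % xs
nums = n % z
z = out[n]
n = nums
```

n = nums + 60

Transformed code:
out = out - n[n]
nums = nums + out[nums]
n = nums + 60
out = out * (nums <= n)
nums = log(35)
n = 36 % 60
nums = n % z
z = out[n]
n = nums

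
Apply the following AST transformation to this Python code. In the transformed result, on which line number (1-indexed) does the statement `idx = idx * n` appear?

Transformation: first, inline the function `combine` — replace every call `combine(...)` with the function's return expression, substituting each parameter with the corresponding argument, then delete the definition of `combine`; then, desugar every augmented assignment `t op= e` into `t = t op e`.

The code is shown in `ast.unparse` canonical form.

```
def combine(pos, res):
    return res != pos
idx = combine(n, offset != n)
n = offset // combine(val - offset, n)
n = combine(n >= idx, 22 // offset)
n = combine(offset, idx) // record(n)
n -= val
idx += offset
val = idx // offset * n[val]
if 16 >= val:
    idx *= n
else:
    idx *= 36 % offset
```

9

Transformed code:
idx = (offset != n) != n
n = offset // (n != val - offset)
n = 22 // offset != (n >= idx)
n = (idx != offset) // record(n)
n = n - val
idx = idx + offset
val = idx // offset * n[val]
if 16 >= val:
    idx = idx * n
else:
    idx = idx * (36 % offset)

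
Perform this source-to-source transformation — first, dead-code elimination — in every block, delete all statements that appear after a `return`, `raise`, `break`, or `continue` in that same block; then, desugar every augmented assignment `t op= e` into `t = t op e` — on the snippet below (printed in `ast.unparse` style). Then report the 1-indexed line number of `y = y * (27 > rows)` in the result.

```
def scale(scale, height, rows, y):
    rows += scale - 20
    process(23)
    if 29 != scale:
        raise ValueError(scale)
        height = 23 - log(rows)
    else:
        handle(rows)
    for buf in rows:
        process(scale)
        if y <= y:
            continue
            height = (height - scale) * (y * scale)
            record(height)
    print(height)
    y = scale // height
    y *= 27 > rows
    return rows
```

Transformed code:
def scale(scale, height, rows, y):
    rows = rows + (scale - 20)
    process(23)
    if 29 != scale:
        raise ValueError(scale)
    else:
        handle(rows)
    for buf in rows:
        process(scale)
        if y <= y:
            continue
    print(height)
    y = scale // height
    y = y * (27 > rows)
    return rows

14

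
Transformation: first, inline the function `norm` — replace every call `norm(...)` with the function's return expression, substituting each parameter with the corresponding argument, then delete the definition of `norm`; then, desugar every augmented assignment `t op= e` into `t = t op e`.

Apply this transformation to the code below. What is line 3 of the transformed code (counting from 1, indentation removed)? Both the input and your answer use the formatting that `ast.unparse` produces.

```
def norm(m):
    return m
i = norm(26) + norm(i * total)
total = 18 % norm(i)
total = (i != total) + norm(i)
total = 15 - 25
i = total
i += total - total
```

Transformed code:
i = 26 + i * total
total = 18 % i
total = (i != total) + i
total = 15 - 25
i = total
i = i + (total - total)

total = (i != total) + i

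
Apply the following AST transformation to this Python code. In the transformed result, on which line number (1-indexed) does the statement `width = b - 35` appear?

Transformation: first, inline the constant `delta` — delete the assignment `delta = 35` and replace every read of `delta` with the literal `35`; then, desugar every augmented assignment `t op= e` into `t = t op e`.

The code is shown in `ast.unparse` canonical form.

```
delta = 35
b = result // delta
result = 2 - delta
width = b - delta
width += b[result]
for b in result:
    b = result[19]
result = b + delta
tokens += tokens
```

Transformed code:
b = result // 35
result = 2 - 35
width = b - 35
width = width + b[result]
for b in result:
    b = result[19]
result = b + 35
tokens = tokens + tokens

3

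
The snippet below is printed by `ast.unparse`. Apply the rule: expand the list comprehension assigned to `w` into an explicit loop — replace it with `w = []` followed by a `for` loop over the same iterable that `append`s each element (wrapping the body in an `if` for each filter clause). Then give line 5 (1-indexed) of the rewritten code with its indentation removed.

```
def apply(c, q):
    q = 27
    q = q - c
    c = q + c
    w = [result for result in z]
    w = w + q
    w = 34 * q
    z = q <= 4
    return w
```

w = []

Transformed code:
def apply(c, q):
    q = 27
    q = q - c
    c = q + c
    w = []
    for result in z:
        w.append(result)
    w = w + q
    w = 34 * q
    z = q <= 4
    return w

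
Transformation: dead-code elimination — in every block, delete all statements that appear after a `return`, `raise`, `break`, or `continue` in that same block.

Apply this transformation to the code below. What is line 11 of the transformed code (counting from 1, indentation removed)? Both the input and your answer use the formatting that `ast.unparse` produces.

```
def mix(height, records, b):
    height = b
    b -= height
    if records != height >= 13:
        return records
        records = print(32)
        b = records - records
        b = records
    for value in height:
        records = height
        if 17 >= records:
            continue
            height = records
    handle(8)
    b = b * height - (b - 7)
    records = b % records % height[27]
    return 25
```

Transformed code:
def mix(height, records, b):
    height = b
    b -= height
    if records != height >= 13:
        return records
    for value in height:
        records = height
        if 17 >= records:
            continue
    handle(8)
    b = b * height - (b - 7)
    records = b % records % height[27]
    return 25

b = b * height - (b - 7)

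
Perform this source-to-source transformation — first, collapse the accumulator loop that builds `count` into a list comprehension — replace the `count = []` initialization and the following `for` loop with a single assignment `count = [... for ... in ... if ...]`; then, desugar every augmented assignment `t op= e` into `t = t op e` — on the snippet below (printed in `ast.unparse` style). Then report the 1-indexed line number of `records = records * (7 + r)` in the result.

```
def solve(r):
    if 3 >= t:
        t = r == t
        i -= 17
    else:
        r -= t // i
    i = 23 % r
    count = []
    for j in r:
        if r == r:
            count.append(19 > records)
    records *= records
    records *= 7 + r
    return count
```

Transformed code:
def solve(r):
    if 3 >= t:
        t = r == t
        i = i - 17
    else:
        r = r - t // i
    i = 23 % r
    count = [19 > records for j in r if r == r]
    records = records * records
    records = records * (7 + r)
    return count

10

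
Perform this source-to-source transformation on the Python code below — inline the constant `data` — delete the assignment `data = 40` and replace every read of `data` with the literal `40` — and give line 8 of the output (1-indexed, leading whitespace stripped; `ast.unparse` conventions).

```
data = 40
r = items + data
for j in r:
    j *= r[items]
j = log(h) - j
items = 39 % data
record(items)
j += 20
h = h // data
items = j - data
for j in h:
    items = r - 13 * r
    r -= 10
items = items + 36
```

h = h // 40

Transformed code:
r = items + 40
for j in r:
    j *= r[items]
j = log(h) - j
items = 39 % 40
record(items)
j += 20
h = h // 40
items = j - 40
for j in h:
    items = r - 13 * r
    r -= 10
items = items + 36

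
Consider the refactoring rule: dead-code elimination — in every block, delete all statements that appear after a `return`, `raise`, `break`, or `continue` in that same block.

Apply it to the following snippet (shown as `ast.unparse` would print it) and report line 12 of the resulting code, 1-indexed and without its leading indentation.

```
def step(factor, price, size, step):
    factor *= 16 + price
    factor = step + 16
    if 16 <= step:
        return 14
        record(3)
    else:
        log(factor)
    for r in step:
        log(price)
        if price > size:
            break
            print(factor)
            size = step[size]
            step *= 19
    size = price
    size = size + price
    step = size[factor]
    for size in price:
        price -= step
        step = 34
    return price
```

size = price

Transformed code:
def step(factor, price, size, step):
    factor *= 16 + price
    factor = step + 16
    if 16 <= step:
        return 14
    else:
        log(factor)
    for r in step:
        log(price)
        if price > size:
            break
    size = price
    size = size + price
    step = size[factor]
    for size in price:
        price -= step
        step = 34
    return price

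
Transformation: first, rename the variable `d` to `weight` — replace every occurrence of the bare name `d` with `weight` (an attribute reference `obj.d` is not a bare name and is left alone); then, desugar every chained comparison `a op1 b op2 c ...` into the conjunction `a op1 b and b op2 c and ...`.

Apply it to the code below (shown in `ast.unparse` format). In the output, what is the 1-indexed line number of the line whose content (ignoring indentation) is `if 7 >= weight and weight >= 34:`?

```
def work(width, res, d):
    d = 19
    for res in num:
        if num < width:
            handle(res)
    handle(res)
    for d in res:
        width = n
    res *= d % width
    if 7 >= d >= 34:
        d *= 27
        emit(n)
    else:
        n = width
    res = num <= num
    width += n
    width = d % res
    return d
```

10

Transformed code:
def work(width, res, weight):
    weight = 19
    for res in num:
        if num < width:
            handle(res)
    handle(res)
    for weight in res:
        width = n
    res *= weight % width
    if 7 >= weight and weight >= 34:
        weight *= 27
        emit(n)
    else:
        n = width
    res = num <= num
    width += n
    width = weight % res
    return weight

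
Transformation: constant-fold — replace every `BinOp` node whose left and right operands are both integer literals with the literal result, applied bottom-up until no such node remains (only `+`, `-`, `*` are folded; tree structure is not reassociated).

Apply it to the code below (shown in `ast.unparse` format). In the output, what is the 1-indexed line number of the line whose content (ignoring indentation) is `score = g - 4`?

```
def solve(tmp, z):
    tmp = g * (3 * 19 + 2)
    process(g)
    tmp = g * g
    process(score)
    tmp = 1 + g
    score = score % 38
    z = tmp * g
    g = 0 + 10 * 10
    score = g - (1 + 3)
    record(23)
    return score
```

Transformed code:
def solve(tmp, z):
    tmp = g * 59
    process(g)
    tmp = g * g
    process(score)
    tmp = 1 + g
    score = score % 38
    z = tmp * g
    g = 100
    score = g - 4
    record(23)
    return score

10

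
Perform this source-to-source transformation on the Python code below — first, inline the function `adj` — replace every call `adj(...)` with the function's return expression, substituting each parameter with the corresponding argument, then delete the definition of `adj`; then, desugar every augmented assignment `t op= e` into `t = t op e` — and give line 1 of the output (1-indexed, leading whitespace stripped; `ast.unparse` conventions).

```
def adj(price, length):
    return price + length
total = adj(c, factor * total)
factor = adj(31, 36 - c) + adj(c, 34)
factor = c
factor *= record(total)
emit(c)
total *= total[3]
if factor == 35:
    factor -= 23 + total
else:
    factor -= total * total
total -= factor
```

total = c + factor * total

Transformed code:
total = c + factor * total
factor = 31 + (36 - c) + (c + 34)
factor = c
factor = factor * record(total)
emit(c)
total = total * total[3]
if factor == 35:
    factor = factor - (23 + total)
else:
    factor = factor - total * total
total = total - factor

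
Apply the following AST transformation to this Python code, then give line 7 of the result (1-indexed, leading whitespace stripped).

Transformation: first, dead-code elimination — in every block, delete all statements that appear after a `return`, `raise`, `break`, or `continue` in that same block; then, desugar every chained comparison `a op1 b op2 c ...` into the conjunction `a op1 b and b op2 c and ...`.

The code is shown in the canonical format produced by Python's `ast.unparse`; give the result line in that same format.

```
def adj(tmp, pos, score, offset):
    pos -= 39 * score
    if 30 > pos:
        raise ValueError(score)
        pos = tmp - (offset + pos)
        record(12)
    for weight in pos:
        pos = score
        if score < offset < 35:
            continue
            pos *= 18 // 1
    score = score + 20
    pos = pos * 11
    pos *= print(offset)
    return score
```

Transformed code:
def adj(tmp, pos, score, offset):
    pos -= 39 * score
    if 30 > pos:
        raise ValueError(score)
    for weight in pos:
        pos = score
        if score < offset and offset < 35:
            continue
    score = score + 20
    pos = pos * 11
    pos *= print(offset)
    return score

if score < offset and offset < 35:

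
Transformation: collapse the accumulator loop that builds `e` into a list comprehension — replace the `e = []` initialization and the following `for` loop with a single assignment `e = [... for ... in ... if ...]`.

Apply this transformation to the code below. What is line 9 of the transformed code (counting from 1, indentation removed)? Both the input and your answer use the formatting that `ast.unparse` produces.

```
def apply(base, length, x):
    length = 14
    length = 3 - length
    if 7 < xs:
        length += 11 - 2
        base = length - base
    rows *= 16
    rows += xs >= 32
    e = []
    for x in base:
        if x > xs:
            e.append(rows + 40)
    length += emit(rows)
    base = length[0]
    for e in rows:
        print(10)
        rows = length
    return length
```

Transformed code:
def apply(base, length, x):
    length = 14
    length = 3 - length
    if 7 < xs:
        length += 11 - 2
        base = length - base
    rows *= 16
    rows += xs >= 32
    e = [rows + 40 for x in base if x > xs]
    length += emit(rows)
    base = length[0]
    for e in rows:
        print(10)
        rows = length
    return length

e = [rows + 40 for x in base if x > xs]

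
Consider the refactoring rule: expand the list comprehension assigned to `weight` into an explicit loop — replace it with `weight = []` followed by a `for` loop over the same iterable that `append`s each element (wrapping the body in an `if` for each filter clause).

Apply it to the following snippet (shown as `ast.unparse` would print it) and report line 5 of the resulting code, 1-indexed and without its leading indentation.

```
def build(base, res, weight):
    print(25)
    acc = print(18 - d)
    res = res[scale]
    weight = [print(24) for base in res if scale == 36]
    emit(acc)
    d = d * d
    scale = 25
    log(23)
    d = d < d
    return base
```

Transformed code:
def build(base, res, weight):
    print(25)
    acc = print(18 - d)
    res = res[scale]
    weight = []
    for base in res:
        if scale == 36:
            weight.append(print(24))
    emit(acc)
    d = d * d
    scale = 25
    log(23)
    d = d < d
    return base

weight = []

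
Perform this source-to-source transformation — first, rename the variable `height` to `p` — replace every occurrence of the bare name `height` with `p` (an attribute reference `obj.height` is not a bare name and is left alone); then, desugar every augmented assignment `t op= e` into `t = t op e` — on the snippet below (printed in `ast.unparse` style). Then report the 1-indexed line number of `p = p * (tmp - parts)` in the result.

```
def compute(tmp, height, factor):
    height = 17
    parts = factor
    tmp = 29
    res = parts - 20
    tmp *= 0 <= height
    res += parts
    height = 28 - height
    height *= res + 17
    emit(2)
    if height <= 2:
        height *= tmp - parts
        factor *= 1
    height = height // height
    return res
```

Transformed code:
def compute(tmp, p, factor):
    p = 17
    parts = factor
    tmp = 29
    res = parts - 20
    tmp = tmp * (0 <= p)
    res = res + parts
    p = 28 - p
    p = p * (res + 17)
    emit(2)
    if p <= 2:
        p = p * (tmp - parts)
        factor = factor * 1
    p = p // p
    return res

12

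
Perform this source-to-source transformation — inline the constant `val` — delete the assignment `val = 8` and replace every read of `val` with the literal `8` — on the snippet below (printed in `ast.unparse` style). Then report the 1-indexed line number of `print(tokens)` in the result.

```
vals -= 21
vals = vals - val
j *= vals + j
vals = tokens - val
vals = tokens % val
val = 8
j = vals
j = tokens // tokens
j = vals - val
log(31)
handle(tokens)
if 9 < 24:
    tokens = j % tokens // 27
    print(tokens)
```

13

Transformed code:
vals -= 21
vals = vals - 8
j *= vals + j
vals = tokens - 8
vals = tokens % 8
j = vals
j = tokens // tokens
j = vals - 8
log(31)
handle(tokens)
if 9 < 24:
    tokens = j % tokens // 27
    print(tokens)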